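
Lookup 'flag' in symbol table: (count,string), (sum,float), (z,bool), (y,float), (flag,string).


Lookup 'flag' → type string


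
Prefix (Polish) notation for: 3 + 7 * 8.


'*' binds tighter: tree is (+ 3 (* 7 8))
Prefix: + 3 * 7 8


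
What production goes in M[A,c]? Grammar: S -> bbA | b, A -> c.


For [A, c]: 'c' ∈ FIRST(c)
Entry: A -> c


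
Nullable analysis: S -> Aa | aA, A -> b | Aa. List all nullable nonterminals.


A nonterminal is nullable iff some alternative derives ε (directly, or every symbol in it is nullable)
Nullable: {}


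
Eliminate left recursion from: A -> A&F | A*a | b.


Left-recursive alternatives: A&F, A*a; non-recursive: b
Introduce A': A -> bA', A' -> &FA' | *aA' | ε


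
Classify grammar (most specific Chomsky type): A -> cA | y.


Right-linear: every RHS is a terminal or a terminal followed by one nonterminal
Classification: Type 3 (Regular)


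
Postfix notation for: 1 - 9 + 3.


Left to right (same or higher precedence on left)
Postfix: 1 9 - 3 +


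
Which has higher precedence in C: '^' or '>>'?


'>>' is shift (level 8); '^' is bitwise XOR (level 4)
Higher level binds tighter
'>>' has higher precedence than '^'


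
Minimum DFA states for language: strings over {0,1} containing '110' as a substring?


KMP-style automaton: 3 progress states + 1 absorbing accept = 4
Minimal DFA: 4 states


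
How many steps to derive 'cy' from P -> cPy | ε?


Derivation: P => cPy => cy
Steps: 2


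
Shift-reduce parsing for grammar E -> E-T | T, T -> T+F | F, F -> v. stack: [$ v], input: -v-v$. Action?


'v' on top is the handle for F -> v
Action: reduce (F -> v)


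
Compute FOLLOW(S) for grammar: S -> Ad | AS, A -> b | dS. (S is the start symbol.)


$ ∈ FOLLOW(S). For each A -> αBβ: add FIRST(β)\{ε} to FOLLOW(B); if β nullable, add FOLLOW(A).
FOLLOW(S) = {$, b, d}


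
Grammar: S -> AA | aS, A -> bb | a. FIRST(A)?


Per alternative of A: FIRST(bb) = {b}; FIRST(a) = {a}
FIRST(A) = {a, b}


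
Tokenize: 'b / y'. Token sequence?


Scan left to right, longest-match per lexeme
Tokens: ID(b), OP(/), ID(y)


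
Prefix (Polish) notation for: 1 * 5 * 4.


left-to-right (same/higher precedence on left): tree is (* (* 1 5) 4)
Prefix: * * 1 5 4


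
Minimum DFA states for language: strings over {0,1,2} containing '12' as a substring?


KMP-style automaton: 2 progress states + 1 absorbing accept = 3
Minimal DFA: 3 states


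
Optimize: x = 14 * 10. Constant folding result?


14 * 10 = 140 at compile time
Optimized: x = 140


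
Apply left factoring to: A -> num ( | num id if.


Common prefix: 'num'
Factored: A -> num A', A' -> ( | id if


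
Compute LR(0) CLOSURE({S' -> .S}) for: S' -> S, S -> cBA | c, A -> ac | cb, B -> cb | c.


Start: S' -> .S
For each item with dot before a nonterminal B, add B -> .γ for every B-production
Closure: [S' -> .S, S -> .cBA, S -> .c]


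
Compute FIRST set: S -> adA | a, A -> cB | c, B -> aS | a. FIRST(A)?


Per alternative of A: FIRST(cB) = {c}; FIRST(c) = {c}
FIRST(A) = {c}


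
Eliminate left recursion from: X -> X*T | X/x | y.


Left-recursive alternatives: X*T, X/x; non-recursive: y
Introduce X': X -> yX', X' -> *TX' | /xX' | ε


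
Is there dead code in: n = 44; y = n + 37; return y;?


n is read by y's definition; y is returned
No dead code


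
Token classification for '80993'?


Pattern: digits only
Type: INTEGER_LITERAL


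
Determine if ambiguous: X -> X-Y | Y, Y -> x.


precedence layered via separate nonterminal Y: deterministic
Unambiguous


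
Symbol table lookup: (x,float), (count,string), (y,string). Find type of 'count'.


Lookup 'count' → type string


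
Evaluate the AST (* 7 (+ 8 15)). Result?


Evaluate inner: (+ 8 15) = 23
Evaluate root: (* 7 23) = 161
Result: 161


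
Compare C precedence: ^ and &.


'&' is bitwise AND (level 5); '^' is bitwise XOR (level 4)
Higher level binds tighter
'&' has higher precedence than '^'


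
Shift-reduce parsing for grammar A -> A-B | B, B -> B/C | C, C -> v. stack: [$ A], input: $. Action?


start symbol A on stack, input exhausted
Action: accept


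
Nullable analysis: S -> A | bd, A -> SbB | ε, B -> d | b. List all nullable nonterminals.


A nonterminal is nullable iff some alternative derives ε (directly, or every symbol in it is nullable)
Nullable: {A, S}


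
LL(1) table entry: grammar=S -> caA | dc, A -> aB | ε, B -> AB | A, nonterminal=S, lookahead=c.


For [S, c]: 'c' ∈ FIRST(caA)
Entry: S -> caA


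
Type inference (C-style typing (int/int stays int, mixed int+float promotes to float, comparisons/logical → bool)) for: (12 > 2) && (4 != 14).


Operand types: bool && bool
Rule: logical operators take bool operands and yield bool
Result type: bool


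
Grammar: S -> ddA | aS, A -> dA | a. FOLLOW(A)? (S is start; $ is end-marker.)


$ ∈ FOLLOW(S). For each A -> αBβ: add FIRST(β)\{ε} to FOLLOW(B); if β nullable, add FOLLOW(A).
FOLLOW(A) = {$}


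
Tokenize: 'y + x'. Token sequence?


Scan left to right, longest-match per lexeme
Tokens: ID(y), OP(+), ID(x)


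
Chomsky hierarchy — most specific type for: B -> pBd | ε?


Single nonterminal LHS, but p^n d^n is not regular
Classification: Type 2 (Context-Free)


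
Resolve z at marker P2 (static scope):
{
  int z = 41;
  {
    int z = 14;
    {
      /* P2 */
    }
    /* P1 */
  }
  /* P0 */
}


P2's block does not declare z; resolves to the enclosing declaration at depth 1
z = 14


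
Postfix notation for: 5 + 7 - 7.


Left to right (same or higher precedence on left)
Postfix: 5 7 + 7 -


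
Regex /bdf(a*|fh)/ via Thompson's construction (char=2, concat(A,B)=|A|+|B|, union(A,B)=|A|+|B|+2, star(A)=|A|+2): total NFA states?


Syntax tree has 6 char leaf(s), 1 union(s), 1 star(s)
chars contribute 6×2 = 12; each union adds +2; each star adds +2
Total: 12 + 2 + 2 = 16 states


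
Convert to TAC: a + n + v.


Break into single-operator statements:
t1 = a + n
t2 = t1 + v


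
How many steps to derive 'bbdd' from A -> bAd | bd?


Derivation: A => bAd => bbdd
Steps: 2


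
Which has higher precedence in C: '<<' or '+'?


'+' is additive (level 9); '<<' is shift (level 8)
Higher level binds tighter
'+' has higher precedence than '<<'


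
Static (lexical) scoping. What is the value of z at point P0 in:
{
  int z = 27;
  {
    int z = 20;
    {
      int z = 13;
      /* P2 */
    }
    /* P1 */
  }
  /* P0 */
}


z declared in the same block as P0
z = 27


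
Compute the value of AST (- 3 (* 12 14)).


Evaluate inner: (* 12 14) = 168
Evaluate root: (- 3 168) = -165
Result: -165


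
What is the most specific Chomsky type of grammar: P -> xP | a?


Right-linear: every RHS is a terminal or a terminal followed by one nonterminal
Classification: Type 3 (Regular)


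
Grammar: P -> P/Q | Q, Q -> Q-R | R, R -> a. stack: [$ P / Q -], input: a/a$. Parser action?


no handle; shift 'a'
Action: shift


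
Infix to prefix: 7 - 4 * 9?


'*' binds tighter: tree is (- 7 (* 4 9))
Prefix: - 7 * 4 9


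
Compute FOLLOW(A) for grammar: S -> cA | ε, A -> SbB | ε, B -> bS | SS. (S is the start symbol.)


$ ∈ FOLLOW(S). For each A -> αBβ: add FIRST(β)\{ε} to FOLLOW(B); if β nullable, add FOLLOW(A).
FOLLOW(A) = {$, b, c}


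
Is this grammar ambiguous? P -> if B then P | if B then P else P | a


dangling else: 'if B then if B then a else a' parses two ways
Ambiguous


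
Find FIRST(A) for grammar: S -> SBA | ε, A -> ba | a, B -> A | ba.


Per alternative of A: FIRST(ba) = {b}; FIRST(a) = {a}
FIRST(A) = {a, b}


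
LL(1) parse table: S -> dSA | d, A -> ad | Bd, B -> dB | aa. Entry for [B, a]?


For [B, a]: 'a' ∈ FIRST(aa)
Entry: B -> aa


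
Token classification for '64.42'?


Pattern: digits with a decimal point
Type: FLOAT_LITERAL


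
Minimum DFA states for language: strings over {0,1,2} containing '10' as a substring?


KMP-style automaton: 2 progress states + 1 absorbing accept = 3
Minimal DFA: 3 states


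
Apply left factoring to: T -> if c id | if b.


Common prefix: 'if'
Factored: T -> if T', T' -> c id | b


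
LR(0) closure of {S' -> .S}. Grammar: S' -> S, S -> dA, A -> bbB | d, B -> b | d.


Start: S' -> .S
For each item with dot before a nonterminal B, add B -> .γ for every B-production
Closure: [S' -> .S, S -> .dA]


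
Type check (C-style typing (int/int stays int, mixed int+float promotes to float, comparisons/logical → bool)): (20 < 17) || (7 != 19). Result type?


Operand types: bool || bool
Rule: logical operators take bool operands and yield bool
Result type: bool


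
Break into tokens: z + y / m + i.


Scan left to right, longest-match per lexeme
Tokens: ID(z), OP(+), ID(y), OP(/), ID(m), OP(+), ID(i)


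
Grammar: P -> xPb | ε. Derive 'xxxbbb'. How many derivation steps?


Derivation: P => xPb => xxPbb => xxxPbbb => xxxbbb
Steps: 4


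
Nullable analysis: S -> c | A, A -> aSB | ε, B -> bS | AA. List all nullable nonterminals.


A nonterminal is nullable iff some alternative derives ε (directly, or every symbol in it is nullable)
Nullable: {A, B, S}


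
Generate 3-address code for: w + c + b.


Break into single-operator statements:
t1 = w + c
t2 = t1 + b


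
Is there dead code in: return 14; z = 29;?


statement follows a return and is unreachable
Dead: 'z = 29'


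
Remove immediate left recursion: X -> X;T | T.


Left-recursive alternatives: X;T; non-recursive: T
Introduce X': X -> TX', X' -> ;TX' | ε


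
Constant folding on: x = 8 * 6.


8 * 6 = 48 at compile time
Optimized: x = 48


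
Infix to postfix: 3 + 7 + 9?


Left to right (same or higher precedence on left)
Postfix: 3 7 + 9 +


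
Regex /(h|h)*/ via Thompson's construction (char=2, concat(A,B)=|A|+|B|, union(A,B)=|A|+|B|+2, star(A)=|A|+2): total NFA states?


Syntax tree has 2 char leaf(s), 1 union(s), 1 star(s)
chars contribute 2×2 = 4; each union adds +2; each star adds +2
Total: 4 + 2 + 2 = 8 states


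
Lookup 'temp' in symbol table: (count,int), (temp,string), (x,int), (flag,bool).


Lookup 'temp' → type string


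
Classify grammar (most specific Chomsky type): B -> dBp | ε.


Single nonterminal LHS, but d^n p^n is not regular
Classification: Type 2 (Context-Free)


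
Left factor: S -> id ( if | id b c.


Common prefix: 'id'
Factored: S -> id S', S' -> ( if | b c


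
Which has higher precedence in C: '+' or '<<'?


'+' is additive (level 9); '<<' is shift (level 8)
Higher level binds tighter
'+' has higher precedence than '<<'


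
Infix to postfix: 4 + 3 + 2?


Left to right (same or higher precedence on left)
Postfix: 4 3 + 2 +


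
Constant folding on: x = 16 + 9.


16 + 9 = 25 at compile time
Optimized: x = 25


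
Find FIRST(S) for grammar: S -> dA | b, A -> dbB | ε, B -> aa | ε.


Per alternative of S: FIRST(dA) = {d}; FIRST(b) = {b}
FIRST(S) = {b, d}


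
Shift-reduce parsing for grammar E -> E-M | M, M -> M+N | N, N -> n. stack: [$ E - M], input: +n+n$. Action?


'+' can extend M; shift to build M -> M+N
Action: shift


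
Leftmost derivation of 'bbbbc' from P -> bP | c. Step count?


Derivation: P => bP => bbP => bbbP => bbbbP => bbbbc
Steps: 5


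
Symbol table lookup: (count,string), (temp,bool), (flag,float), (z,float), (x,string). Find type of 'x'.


Lookup 'x' → type string


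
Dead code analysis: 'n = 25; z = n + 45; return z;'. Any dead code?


n is read by z's definition; z is returned
No dead code


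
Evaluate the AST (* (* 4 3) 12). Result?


Evaluate inner: (* 4 3) = 12
Evaluate root: (* 12 12) = 144
Result: 144


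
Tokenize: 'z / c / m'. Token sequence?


Scan left to right, longest-match per lexeme
Tokens: ID(z), OP(/), ID(c), OP(/), ID(m)


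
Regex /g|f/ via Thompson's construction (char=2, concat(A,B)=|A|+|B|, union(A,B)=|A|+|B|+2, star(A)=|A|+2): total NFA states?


Syntax tree has 2 char leaf(s), 1 union(s), 0 star(s)
chars contribute 2×2 = 4; each union adds +2; each star adds +2
Total: 4 + 2 + 0 = 6 states


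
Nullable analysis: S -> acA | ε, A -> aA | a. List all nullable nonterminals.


A nonterminal is nullable iff some alternative derives ε (directly, or every symbol in it is nullable)
Nullable: {S}


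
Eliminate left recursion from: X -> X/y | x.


Left-recursive alternatives: X/y; non-recursive: x
Introduce X': X -> xX', X' -> /yX' | ε


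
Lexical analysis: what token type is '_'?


Pattern: letter/underscore followed by alphanumerics, not a keyword
Type: IDENTIFIER


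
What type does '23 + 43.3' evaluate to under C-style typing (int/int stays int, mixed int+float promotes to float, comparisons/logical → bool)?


Operand types: int + float
Rule: mixed int/float promotes to float; int/int stays int
Result type: float


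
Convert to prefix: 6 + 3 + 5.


left-to-right (same/higher precedence on left): tree is (+ (+ 6 3) 5)
Prefix: + + 6 3 5


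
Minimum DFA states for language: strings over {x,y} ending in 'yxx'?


Track the longest suffix of input matching a prefix of 'yxx': 4 classes (prefixes of length 0..3)
Minimal DFA: 4 states


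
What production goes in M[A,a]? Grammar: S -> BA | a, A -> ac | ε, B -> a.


For [A, a]: 'a' ∈ FIRST(ac)
Entry: A -> ac


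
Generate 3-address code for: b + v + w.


Break into single-operator statements:
t1 = b + v
t2 = t1 + w


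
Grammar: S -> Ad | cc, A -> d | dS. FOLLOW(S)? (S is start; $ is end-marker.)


$ ∈ FOLLOW(S). For each A -> αBβ: add FIRST(β)\{ε} to FOLLOW(B); if β nullable, add FOLLOW(A).
FOLLOW(S) = {$, d}


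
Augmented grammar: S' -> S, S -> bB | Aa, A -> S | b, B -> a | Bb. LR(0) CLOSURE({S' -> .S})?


Start: S' -> .S
For each item with dot before a nonterminal B, add B -> .γ for every B-production
Closure: [S' -> .S, S -> .bB, S -> .Aa, A -> .S, A -> .b]


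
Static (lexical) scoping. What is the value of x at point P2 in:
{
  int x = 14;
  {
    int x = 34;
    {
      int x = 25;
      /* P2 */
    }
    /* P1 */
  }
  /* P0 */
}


x declared in the same block as P2
x = 25


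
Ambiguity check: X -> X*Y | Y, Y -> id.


precedence layered via separate nonterminal Y: deterministic
Unambiguous


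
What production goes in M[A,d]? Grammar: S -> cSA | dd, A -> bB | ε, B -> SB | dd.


For [A, d]: ε is nullable and 'd' ∈ FOLLOW(A)
Entry: A -> ε


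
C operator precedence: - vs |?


'-' is additive (level 9); '|' is bitwise OR (level 3)
Higher level binds tighter
'-' has higher precedence than '|'


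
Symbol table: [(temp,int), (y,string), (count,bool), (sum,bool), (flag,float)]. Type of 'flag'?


Lookup 'flag' → type float


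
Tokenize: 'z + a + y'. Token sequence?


Scan left to right, longest-match per lexeme
Tokens: ID(z), OP(+), ID(a), OP(+), ID(y)


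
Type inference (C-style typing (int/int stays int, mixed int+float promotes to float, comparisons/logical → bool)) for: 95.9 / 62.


Operand types: float / int
Rule: mixed int/float promotes to float; int/int stays int
Result type: float


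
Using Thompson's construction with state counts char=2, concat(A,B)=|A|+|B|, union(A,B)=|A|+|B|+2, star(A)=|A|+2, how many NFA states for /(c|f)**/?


Syntax tree has 2 char leaf(s), 1 union(s), 2 star(s)
chars contribute 2×2 = 4; each union adds +2; each star adds +2
Total: 4 + 2 + 4 = 10 states


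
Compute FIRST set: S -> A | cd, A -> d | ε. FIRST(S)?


Per alternative of S: FIRST(A) = {d, ε}; FIRST(cd) = {c}
FIRST(S) = {c, d, ε}


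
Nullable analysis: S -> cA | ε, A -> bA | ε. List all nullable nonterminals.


A nonterminal is nullable iff some alternative derives ε (directly, or every symbol in it is nullable)
Nullable: {A, S}


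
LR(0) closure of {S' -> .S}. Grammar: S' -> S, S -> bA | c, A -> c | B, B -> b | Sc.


Start: S' -> .S
For each item with dot before a nonterminal B, add B -> .γ for every B-production
Closure: [S' -> .S, S -> .bA, S -> .c]


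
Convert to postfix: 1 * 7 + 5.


Left to right (same or higher precedence on left)
Postfix: 1 7 * 5 +


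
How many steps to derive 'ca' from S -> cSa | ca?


Derivation: S => ca
Steps: 1


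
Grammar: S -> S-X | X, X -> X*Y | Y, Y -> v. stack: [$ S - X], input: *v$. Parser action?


'*' can extend X; shift to build X -> X*Y
Action: shift


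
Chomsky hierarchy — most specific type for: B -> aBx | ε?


Single nonterminal LHS, but a^n x^n is not regular
Classification: Type 2 (Context-Free)


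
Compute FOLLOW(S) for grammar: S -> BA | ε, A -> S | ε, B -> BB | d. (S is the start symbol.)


$ ∈ FOLLOW(S). For each A -> αBβ: add FIRST(β)\{ε} to FOLLOW(B); if β nullable, add FOLLOW(A).
FOLLOW(S) = {$}


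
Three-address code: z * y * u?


Break into single-operator statements:
t1 = z * y
t2 = t1 * u


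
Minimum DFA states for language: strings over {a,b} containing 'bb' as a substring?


KMP-style automaton: 2 progress states + 1 absorbing accept = 3
Minimal DFA: 3 states


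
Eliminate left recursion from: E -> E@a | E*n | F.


Left-recursive alternatives: E@a, E*n; non-recursive: F
Introduce E': E -> FE', E' -> @aE' | *nE' | ε


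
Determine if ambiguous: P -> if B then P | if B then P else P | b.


dangling else: 'if B then if B then b else b' parses two ways
Ambiguous


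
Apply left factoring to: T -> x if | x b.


Common prefix: 'x'
Factored: T -> x T', T' -> if | b


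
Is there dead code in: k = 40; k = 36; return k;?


first assignment to k is overwritten before any read
Dead: 'k = 40'


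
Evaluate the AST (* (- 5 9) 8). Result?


Evaluate inner: (- 5 9) = -4
Evaluate root: (* -4 8) = -32
Result: -32


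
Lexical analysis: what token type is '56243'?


Pattern: digits only
Type: INTEGER_LITERAL


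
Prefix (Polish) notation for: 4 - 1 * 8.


'*' binds tighter: tree is (- 4 (* 1 8))
Prefix: - 4 * 1 8


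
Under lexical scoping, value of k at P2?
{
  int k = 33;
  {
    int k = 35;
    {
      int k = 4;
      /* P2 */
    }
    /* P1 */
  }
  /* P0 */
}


k declared in the same block as P2
k = 4


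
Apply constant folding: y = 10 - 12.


10 - 12 = -2 at compile time
Optimized: y = -2


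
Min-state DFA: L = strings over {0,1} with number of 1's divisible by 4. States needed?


Track (count of 1) mod 4: states 0..3, accept at 0
Minimal DFA: 4 states


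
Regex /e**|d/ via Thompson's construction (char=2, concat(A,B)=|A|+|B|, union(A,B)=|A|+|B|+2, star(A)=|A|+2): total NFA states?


Syntax tree has 2 char leaf(s), 1 union(s), 2 star(s)
chars contribute 2×2 = 4; each union adds +2; each star adds +2
Total: 4 + 2 + 4 = 10 states


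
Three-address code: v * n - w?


Break into single-operator statements:
t1 = v * n
t2 = t1 - w


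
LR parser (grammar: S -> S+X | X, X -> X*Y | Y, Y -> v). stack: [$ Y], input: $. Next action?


'Y' (not preceded by X*) is the handle for X -> Y
Action: reduce (X -> Y)


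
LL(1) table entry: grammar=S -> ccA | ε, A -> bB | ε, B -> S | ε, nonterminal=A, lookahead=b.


For [A, b]: 'b' ∈ FIRST(bB)
Entry: A -> bB


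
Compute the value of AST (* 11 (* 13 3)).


Evaluate inner: (* 13 3) = 39
Evaluate root: (* 11 39) = 429
Result: 429


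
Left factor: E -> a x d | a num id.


Common prefix: 'a'
Factored: E -> a E', E' -> x d | num id


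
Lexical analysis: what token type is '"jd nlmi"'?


Pattern: double-quoted sequence
Type: STRING_LITERAL


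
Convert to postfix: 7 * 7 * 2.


Left to right (same or higher precedence on left)
Postfix: 7 7 * 2 *


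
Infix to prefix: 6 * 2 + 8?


left-to-right (same/higher precedence on left): tree is (+ (* 6 2) 8)
Prefix: + * 6 2 8


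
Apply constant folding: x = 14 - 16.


14 - 16 = -2 at compile time
Optimized: x = -2


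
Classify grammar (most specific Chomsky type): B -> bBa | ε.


Single nonterminal LHS, but b^n a^n is not regular
Classification: Type 2 (Context-Free)


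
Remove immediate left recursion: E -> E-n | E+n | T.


Left-recursive alternatives: E-n, E+n; non-recursive: T
Introduce E': E -> TE', E' -> -nE' | +nE' | ε


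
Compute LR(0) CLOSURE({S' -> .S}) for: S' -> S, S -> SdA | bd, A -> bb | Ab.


Start: S' -> .S
For each item with dot before a nonterminal B, add B -> .γ for every B-production
Closure: [S' -> .S, S -> .SdA, S -> .bd]


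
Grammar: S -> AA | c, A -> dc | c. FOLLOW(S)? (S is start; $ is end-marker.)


$ ∈ FOLLOW(S). For each A -> αBβ: add FIRST(β)\{ε} to FOLLOW(B); if β nullable, add FOLLOW(A).
FOLLOW(S) = {$}


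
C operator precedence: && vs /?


'/' is multiplicative (level 10); '&&' is logical AND (level 2)
Higher level binds tighter
'/' has higher precedence than '&&'


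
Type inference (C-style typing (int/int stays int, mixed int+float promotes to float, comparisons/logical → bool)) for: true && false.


Operand types: bool && bool
Rule: logical operators take bool operands and yield bool
Result type: bool


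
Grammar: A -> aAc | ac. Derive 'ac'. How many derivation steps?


Derivation: A => ac
Steps: 1


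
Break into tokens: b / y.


Scan left to right, longest-match per lexeme
Tokens: ID(b), OP(/), ID(y)


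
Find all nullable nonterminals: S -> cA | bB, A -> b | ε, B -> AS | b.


A nonterminal is nullable iff some alternative derives ε (directly, or every symbol in it is nullable)
Nullable: {A}


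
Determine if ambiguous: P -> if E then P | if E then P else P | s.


dangling else: 'if E then if E then s else s' parses two ways
Ambiguous


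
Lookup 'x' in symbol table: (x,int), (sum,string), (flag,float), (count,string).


Lookup 'x' → type int


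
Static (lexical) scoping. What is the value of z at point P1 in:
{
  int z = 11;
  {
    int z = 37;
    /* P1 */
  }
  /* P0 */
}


z declared in the same block as P1
z = 37


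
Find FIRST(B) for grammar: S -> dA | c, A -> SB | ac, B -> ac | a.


Per alternative of B: FIRST(ac) = {a}; FIRST(a) = {a}
FIRST(B) = {a}


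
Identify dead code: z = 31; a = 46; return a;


z is assigned but never read
Dead: 'z = 31'


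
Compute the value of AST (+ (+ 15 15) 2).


Evaluate inner: (+ 15 15) = 30
Evaluate root: (+ 30 2) = 32
Result: 32


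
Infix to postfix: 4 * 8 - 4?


Left to right (same or higher precedence on left)
Postfix: 4 8 * 4 -


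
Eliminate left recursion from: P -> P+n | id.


Left-recursive alternatives: P+n; non-recursive: id
Introduce P': P -> idP', P' -> +nP' | ε


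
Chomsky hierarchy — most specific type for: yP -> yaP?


LHS has context (more than one symbol) and |LHS| ≤ |RHS|
Classification: Type 1 (Context-Sensitive)


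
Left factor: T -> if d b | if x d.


Common prefix: 'if'
Factored: T -> if T', T' -> d b | x d


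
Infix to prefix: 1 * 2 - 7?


left-to-right (same/higher precedence on left): tree is (- (* 1 2) 7)
Prefix: - * 1 2 7


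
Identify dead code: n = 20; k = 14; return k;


n is assigned but never read
Dead: 'n = 20'


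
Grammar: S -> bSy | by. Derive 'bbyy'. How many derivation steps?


Derivation: S => bSy => bbyy
Steps: 2


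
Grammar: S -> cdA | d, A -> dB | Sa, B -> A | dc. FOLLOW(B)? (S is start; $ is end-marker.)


$ ∈ FOLLOW(S). For each A -> αBβ: add FIRST(β)\{ε} to FOLLOW(B); if β nullable, add FOLLOW(A).
FOLLOW(B) = {$, a}


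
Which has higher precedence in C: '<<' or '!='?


'<<' is shift (level 8); '!=' is equality (level 6)
Higher level binds tighter
'<<' has higher precedence than '!='


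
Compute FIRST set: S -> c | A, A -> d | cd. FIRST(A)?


Per alternative of A: FIRST(d) = {d}; FIRST(cd) = {c}
FIRST(A) = {c, d}


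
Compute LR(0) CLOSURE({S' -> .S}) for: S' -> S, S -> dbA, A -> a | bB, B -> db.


Start: S' -> .S
For each item with dot before a nonterminal B, add B -> .γ for every B-production
Closure: [S' -> .S, S -> .dbA]


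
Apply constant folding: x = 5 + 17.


5 + 17 = 22 at compile time
Optimized: x = 22


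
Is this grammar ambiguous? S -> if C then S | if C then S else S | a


dangling else: 'if C then if C then a else a' parses two ways
Ambiguous


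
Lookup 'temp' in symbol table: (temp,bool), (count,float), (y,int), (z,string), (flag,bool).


Lookup 'temp' → type bool


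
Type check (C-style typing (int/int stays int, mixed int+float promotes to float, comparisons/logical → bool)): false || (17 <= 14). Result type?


Operand types: bool || bool
Rule: logical operators take bool operands and yield bool
Result type: bool


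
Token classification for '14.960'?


Pattern: digits with a decimal point
Type: FLOAT_LITERAL


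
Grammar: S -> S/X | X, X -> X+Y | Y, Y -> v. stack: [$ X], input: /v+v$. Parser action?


lookahead ∉ {+} so X won't extend; reduce S -> X
Action: reduce (S -> X)


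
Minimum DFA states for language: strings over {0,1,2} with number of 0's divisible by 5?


Track (count of 0) mod 5: states 0..4, accept at 0
Minimal DFA: 5 states


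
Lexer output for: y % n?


Scan left to right, longest-match per lexeme
Tokens: ID(y), OP(%), ID(n)


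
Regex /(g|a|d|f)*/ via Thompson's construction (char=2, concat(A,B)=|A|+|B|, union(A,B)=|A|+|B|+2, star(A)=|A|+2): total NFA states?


Syntax tree has 4 char leaf(s), 3 union(s), 1 star(s)
chars contribute 4×2 = 8; each union adds +2; each star adds +2
Total: 8 + 6 + 2 = 16 states


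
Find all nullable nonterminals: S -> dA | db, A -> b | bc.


A nonterminal is nullable iff some alternative derives ε (directly, or every symbol in it is nullable)
Nullable: {}


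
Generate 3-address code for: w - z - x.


Break into single-operator statements:
t1 = w - z
t2 = t1 - x


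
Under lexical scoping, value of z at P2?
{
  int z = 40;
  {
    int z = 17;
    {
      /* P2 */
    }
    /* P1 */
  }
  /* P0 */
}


P2's block does not declare z; resolves to the enclosing declaration at depth 1
z = 17


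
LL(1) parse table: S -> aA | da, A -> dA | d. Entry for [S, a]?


For [S, a]: 'a' ∈ FIRST(aA)
Entry: S -> aA


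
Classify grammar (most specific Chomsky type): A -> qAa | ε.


Single nonterminal LHS, but q^n a^n is not regular
Classification: Type 2 (Context-Free)


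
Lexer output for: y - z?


Scan left to right, longest-match per lexeme
Tokens: ID(y), OP(-), ID(z)


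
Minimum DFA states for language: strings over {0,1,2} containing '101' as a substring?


KMP-style automaton: 3 progress states + 1 absorbing accept = 4
Minimal DFA: 4 states


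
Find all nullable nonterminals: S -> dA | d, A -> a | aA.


A nonterminal is nullable iff some alternative derives ε (directly, or every symbol in it is nullable)
Nullable: {}


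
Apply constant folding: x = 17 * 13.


17 * 13 = 221 at compile time
Optimized: x = 221


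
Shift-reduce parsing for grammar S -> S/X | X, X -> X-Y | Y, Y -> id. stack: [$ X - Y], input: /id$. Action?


handle 'X-Y' on top
Action: reduce (X -> X-Y)


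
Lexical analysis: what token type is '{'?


Pattern: delimiter/punctuation
Type: PUNCTUATION


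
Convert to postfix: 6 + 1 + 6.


Left to right (same or higher precedence on left)
Postfix: 6 1 + 6 +


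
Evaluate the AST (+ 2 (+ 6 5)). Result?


Evaluate inner: (+ 6 5) = 11
Evaluate root: (+ 2 11) = 13
Result: 13


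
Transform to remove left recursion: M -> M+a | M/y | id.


Left-recursive alternatives: M+a, M/y; non-recursive: id
Introduce M': M -> idM', M' -> +aM' | /yM' | ε


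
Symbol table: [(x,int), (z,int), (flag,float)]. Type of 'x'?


Lookup 'x' → type int


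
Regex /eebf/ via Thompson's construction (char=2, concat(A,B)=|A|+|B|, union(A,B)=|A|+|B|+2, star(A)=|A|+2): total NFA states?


Syntax tree has 4 char leaf(s), 0 union(s), 0 star(s)
chars contribute 4×2 = 8; each union adds +2; each star adds +2
Total: 8 + 0 + 0 = 8 states


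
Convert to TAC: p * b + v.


Break into single-operator statements:
t1 = p * b
t2 = t1 + v


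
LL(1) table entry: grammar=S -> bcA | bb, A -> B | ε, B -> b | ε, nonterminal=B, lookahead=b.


For [B, b]: 'b' ∈ FIRST(b)
Entry: B -> b


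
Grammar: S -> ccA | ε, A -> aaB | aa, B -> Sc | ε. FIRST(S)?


Per alternative of S: FIRST(ccA) = {c}; FIRST(ε) = {ε}
FIRST(S) = {c, ε}


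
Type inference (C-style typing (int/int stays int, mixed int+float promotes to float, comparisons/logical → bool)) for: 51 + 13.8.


Operand types: int + float
Rule: mixed int/float promotes to float; int/int stays int
Result type: float


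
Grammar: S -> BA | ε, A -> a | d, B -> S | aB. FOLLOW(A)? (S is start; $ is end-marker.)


$ ∈ FOLLOW(S). For each A -> αBβ: add FIRST(β)\{ε} to FOLLOW(B); if β nullable, add FOLLOW(A).
FOLLOW(A) = {$, a, d}


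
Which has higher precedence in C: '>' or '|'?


'>' is relational (level 7); '|' is bitwise OR (level 3)
Higher level binds tighter
'>' has higher precedence than '|'


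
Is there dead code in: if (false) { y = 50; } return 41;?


condition is constant false, so the whole block is unreachable
Dead: 'if (false) { y = 50; }'


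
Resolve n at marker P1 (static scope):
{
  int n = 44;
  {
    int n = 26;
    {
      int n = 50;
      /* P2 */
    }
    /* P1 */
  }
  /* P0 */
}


n declared in the same block as P1
n = 26


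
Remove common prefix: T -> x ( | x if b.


Common prefix: 'x'
Factored: T -> x T', T' -> ( | if b


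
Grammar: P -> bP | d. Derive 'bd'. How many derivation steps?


Derivation: P => bP => bd
Steps: 2


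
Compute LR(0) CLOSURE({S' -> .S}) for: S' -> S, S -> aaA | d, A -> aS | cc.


Start: S' -> .S
For each item with dot before a nonterminal B, add B -> .γ for every B-production
Closure: [S' -> .S, S -> .aaA, S -> .d]


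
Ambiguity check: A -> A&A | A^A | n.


'n&n^n' has two parse trees (no precedence encoded between & and ^)
Ambiguous


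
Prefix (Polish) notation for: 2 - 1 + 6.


left-to-right (same/higher precedence on left): tree is (+ (- 2 1) 6)
Prefix: + - 2 1 6


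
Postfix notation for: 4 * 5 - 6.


Left to right (same or higher precedence on left)
Postfix: 4 5 * 6 -


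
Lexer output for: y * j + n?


Scan left to right, longest-match per lexeme
Tokens: ID(y), OP(*), ID(j), OP(+), ID(n)


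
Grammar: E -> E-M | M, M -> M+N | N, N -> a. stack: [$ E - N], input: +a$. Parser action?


'N' (not preceded by M+) is the handle for M -> N
Action: reduce (M -> N)


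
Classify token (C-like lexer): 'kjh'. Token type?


Pattern: letter/underscore followed by alphanumerics, not a keyword
Type: IDENTIFIER


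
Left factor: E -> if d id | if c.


Common prefix: 'if'
Factored: E -> if E', E' -> d id | c


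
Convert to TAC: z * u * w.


Break into single-operator statements:
t1 = z * u
t2 = t1 * w


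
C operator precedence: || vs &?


'&' is bitwise AND (level 5); '||' is logical OR (level 1)
Higher level binds tighter
'&' has higher precedence than '||'


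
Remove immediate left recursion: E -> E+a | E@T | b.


Left-recursive alternatives: E+a, E@T; non-recursive: b
Introduce E': E -> bE', E' -> +aE' | @TE' | ε


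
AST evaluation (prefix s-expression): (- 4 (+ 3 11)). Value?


Evaluate inner: (+ 3 11) = 14
Evaluate root: (- 4 14) = -10
Result: -10


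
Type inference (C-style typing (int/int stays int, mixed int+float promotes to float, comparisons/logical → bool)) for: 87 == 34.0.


Operand types: int == float
Rule: comparison yields bool
Result type: bool


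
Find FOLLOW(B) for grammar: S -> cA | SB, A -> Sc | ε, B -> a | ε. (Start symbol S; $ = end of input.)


$ ∈ FOLLOW(S). For each A -> αBβ: add FIRST(β)\{ε} to FOLLOW(B); if β nullable, add FOLLOW(A).
FOLLOW(B) = {$, a, c}


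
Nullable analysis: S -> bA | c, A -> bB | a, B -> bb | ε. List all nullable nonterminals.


A nonterminal is nullable iff some alternative derives ε (directly, or every symbol in it is nullable)
Nullable: {B}


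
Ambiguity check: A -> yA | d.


right-linear, alternatives start with distinct terminals 'y' vs 'd': unique leftmost derivation
Unambiguous


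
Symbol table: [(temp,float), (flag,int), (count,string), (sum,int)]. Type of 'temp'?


Lookup 'temp' → type float


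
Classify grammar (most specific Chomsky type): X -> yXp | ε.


Single nonterminal LHS, but y^n p^n is not regular
Classification: Type 2 (Context-Free)


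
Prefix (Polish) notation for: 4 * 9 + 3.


left-to-right (same/higher precedence on left): tree is (+ (* 4 9) 3)
Prefix: + * 4 9 3


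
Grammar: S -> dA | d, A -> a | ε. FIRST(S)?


Per alternative of S: FIRST(dA) = {d}; FIRST(d) = {d}
FIRST(S) = {d}


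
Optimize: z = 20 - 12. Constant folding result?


20 - 12 = 8 at compile time
Optimized: z = 8


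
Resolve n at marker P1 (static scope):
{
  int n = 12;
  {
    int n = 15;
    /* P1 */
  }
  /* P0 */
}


n declared in the same block as P1
n = 15


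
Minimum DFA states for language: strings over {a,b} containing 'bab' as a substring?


KMP-style automaton: 3 progress states + 1 absorbing accept = 4
Minimal DFA: 4 states


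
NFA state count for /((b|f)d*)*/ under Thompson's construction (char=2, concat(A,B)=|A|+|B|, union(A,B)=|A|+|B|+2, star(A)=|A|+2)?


Syntax tree has 3 char leaf(s), 1 union(s), 2 star(s)
chars contribute 3×2 = 6; each union adds +2; each star adds +2
Total: 6 + 2 + 4 = 12 states


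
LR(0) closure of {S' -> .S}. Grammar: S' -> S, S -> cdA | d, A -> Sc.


Start: S' -> .S
For each item with dot before a nonterminal B, add B -> .γ for every B-production
Closure: [S' -> .S, S -> .cdA, S -> .d]


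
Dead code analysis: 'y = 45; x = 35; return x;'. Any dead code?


y is assigned but never read
Dead: 'y = 45'


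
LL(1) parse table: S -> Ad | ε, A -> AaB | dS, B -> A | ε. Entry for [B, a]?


For [B, a]: ε is nullable and 'a' ∈ FOLLOW(B)
Entry: B -> ε


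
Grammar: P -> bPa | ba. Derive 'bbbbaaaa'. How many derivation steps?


Derivation: P => bPa => bbPaa => bbbPaaa => bbbbaaaa
Steps: 4


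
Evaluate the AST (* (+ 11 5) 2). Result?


Evaluate inner: (+ 11 5) = 16
Evaluate root: (* 16 2) = 32
Result: 32


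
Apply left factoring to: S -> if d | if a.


Common prefix: 'if'
Factored: S -> if S', S' -> d | a


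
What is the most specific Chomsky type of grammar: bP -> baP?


LHS has context (more than one symbol) and |LHS| ≤ |RHS|
Classification: Type 1 (Context-Sensitive)


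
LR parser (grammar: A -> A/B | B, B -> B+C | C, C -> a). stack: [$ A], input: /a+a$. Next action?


shift '/' to continue A -> A/B
Action: shift


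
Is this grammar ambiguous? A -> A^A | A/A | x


'x^x/x' has two parse trees (no precedence encoded between ^ and /)
Ambiguous


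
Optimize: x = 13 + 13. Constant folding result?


13 + 13 = 26 at compile time
Optimized: x = 26


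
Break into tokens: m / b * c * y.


Scan left to right, longest-match per lexeme
Tokens: ID(m), OP(/), ID(b), OP(*), ID(c), OP(*), ID(y)


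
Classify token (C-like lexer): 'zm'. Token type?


Pattern: letter/underscore followed by alphanumerics, not a keyword
Type: IDENTIFIER


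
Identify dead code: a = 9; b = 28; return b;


a is assigned but never read
Dead: 'a = 9'


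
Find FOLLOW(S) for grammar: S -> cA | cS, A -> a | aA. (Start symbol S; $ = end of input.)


$ ∈ FOLLOW(S). For each A -> αBβ: add FIRST(β)\{ε} to FOLLOW(B); if β nullable, add FOLLOW(A).
FOLLOW(S) = {$}


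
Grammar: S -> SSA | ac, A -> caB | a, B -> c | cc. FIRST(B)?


Per alternative of B: FIRST(c) = {c}; FIRST(cc) = {c}
FIRST(B) = {c}


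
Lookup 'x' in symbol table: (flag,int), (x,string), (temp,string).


Lookup 'x' → type string


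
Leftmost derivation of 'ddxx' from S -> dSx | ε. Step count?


Derivation: S => dSx => ddSxx => ddxx
Steps: 3


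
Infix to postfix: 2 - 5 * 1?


* has higher precedence, evaluate 5*1 first
Postfix: 2 5 1 * -


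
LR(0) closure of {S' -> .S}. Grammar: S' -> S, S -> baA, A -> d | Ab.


Start: S' -> .S
For each item with dot before a nonterminal B, add B -> .γ for every B-production
Closure: [S' -> .S, S -> .baA]


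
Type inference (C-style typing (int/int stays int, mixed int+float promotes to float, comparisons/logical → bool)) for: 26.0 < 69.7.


Operand types: float < float
Rule: comparison yields bool
Result type: bool


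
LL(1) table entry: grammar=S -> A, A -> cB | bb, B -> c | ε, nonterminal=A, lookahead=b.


For [A, b]: 'b' ∈ FIRST(bb)
Entry: A -> bb


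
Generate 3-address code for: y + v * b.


Break into single-operator statements:
t1 = v * b
t2 = y + t1


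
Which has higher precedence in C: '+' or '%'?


'%' is multiplicative (level 10); '+' is additive (level 9)
Higher level binds tighter
'%' has higher precedence than '+'


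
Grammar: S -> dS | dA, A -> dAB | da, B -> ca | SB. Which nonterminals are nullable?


A nonterminal is nullable iff some alternative derives ε (directly, or every symbol in it is nullable)
Nullable: {}


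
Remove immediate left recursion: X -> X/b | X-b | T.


Left-recursive alternatives: X/b, X-b; non-recursive: T
Introduce X': X -> TX', X' -> /bX' | -bX' | ε


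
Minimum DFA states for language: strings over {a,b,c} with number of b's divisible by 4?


Track (count of b) mod 4: states 0..3, accept at 0
Minimal DFA: 4 states


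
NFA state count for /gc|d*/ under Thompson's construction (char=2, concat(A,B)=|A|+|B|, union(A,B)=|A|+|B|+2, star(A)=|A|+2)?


Syntax tree has 3 char leaf(s), 1 union(s), 1 star(s)
chars contribute 3×2 = 6; each union adds +2; each star adds +2
Total: 6 + 2 + 2 = 10 states


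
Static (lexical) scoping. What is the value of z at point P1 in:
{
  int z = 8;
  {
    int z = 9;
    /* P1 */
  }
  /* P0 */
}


z declared in the same block as P1
z = 9


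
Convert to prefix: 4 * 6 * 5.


left-to-right (same/higher precedence on left): tree is (* (* 4 6) 5)
Prefix: * * 4 6 5


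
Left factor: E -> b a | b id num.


Common prefix: 'b'
Factored: E -> b E', E' -> a | id num


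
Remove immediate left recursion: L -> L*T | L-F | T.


Left-recursive alternatives: L*T, L-F; non-recursive: T
Introduce L': L -> TL', L' -> *TL' | -FL' | ε


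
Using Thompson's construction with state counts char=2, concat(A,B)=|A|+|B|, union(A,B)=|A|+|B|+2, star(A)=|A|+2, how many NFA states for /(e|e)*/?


Syntax tree has 2 char leaf(s), 1 union(s), 1 star(s)
chars contribute 2×2 = 4; each union adds +2; each star adds +2
Total: 4 + 2 + 2 = 8 states


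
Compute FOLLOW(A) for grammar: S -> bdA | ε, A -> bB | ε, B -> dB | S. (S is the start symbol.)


$ ∈ FOLLOW(S). For each A -> αBβ: add FIRST(β)\{ε} to FOLLOW(B); if β nullable, add FOLLOW(A).
FOLLOW(A) = {$}


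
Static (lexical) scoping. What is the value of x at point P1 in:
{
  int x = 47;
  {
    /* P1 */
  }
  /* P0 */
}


P1's block does not declare x; resolves to the enclosing declaration at depth 0
x = 47


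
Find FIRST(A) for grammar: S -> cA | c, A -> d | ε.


Per alternative of A: FIRST(d) = {d}; FIRST(ε) = {ε}
FIRST(A) = {d, ε}
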